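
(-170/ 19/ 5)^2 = 1156/ 361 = 3.20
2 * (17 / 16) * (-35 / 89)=-595 / 712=-0.84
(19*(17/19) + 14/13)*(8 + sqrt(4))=180.77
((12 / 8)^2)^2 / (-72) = -9 / 128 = -0.07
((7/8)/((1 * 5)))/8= 7/320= 0.02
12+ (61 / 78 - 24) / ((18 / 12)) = -407 / 117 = -3.48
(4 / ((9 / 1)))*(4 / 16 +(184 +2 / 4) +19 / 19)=82.56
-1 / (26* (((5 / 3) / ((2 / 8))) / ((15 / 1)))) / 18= -1 / 208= -0.00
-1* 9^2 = -81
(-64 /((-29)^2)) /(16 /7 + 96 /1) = -28 /36163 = -0.00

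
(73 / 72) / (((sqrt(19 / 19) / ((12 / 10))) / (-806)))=-29419 / 30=-980.63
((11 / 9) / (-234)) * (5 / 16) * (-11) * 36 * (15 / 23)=3025 / 7176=0.42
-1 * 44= -44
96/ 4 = 24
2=2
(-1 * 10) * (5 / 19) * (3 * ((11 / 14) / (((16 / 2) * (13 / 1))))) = -825 / 13832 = -0.06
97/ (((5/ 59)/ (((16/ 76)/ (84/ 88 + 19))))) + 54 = 2755694/ 41705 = 66.08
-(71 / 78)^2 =-5041 / 6084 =-0.83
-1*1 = -1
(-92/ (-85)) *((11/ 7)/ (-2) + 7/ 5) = 1978/ 2975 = 0.66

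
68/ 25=2.72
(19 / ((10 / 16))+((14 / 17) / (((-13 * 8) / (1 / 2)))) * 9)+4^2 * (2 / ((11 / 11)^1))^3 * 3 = 3662981 / 8840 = 414.36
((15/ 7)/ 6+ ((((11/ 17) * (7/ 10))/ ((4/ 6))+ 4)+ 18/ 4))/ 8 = 22697/ 19040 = 1.19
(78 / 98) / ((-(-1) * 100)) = 39 / 4900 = 0.01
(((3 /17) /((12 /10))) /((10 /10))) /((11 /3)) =15 /374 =0.04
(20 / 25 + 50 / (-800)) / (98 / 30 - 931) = -177 / 222656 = -0.00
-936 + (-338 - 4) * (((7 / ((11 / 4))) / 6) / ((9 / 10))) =-36208 / 33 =-1097.21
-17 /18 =-0.94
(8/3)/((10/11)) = 44/15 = 2.93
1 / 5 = 0.20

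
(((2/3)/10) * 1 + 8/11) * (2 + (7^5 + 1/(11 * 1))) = 4844380/363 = 13345.40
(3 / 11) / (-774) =-1 / 2838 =-0.00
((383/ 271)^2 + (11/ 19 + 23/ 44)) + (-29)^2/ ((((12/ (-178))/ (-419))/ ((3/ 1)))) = 15680868.60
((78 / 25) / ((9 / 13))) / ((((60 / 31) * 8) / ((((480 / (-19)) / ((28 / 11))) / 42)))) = -57629 / 837900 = -0.07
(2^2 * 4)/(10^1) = 8/5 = 1.60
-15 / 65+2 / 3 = 17 / 39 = 0.44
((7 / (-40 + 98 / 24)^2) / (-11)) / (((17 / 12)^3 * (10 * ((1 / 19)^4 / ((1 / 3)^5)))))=-467070464 / 50195408615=-0.01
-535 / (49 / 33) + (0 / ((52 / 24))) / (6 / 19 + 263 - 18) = -17655 / 49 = -360.31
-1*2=-2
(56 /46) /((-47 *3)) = -28 /3243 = -0.01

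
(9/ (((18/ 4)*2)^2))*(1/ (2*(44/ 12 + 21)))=1/ 444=0.00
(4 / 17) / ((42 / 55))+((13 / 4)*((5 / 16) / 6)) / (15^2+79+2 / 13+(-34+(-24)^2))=10332037 / 33510400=0.31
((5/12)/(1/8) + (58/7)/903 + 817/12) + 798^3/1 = 4282853923353/8428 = 508169663.43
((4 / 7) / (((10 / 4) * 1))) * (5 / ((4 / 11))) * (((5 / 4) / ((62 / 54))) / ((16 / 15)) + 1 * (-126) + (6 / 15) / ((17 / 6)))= -231579777 / 590240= -392.35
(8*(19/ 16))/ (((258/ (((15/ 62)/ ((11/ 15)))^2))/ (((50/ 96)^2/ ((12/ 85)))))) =630859375/ 81921359872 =0.01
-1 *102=-102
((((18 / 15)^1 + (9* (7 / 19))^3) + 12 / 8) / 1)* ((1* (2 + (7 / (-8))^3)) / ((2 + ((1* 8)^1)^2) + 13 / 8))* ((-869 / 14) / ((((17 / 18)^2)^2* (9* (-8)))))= 1158633103587003 / 1388454867963520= 0.83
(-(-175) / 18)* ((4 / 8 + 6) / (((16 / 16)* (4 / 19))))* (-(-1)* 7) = 302575 / 144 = 2101.22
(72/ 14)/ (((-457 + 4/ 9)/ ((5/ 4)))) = -405/ 28763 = -0.01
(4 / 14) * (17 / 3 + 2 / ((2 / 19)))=148 / 21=7.05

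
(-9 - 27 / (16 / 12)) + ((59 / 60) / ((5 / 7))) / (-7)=-4417 / 150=-29.45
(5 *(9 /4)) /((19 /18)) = 405 /38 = 10.66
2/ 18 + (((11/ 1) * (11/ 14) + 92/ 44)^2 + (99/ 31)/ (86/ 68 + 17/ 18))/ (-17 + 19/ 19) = -128464364909/ 17891729856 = -7.18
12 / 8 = 3 / 2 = 1.50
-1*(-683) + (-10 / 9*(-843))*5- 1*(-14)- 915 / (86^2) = 119376091 / 22188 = 5380.21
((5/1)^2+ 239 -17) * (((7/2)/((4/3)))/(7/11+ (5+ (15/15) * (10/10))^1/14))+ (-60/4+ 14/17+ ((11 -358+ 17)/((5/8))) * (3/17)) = 5592583/11152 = 501.49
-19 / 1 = -19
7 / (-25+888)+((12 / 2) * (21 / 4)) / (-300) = -16723 / 172600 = -0.10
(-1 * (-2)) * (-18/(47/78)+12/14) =-19092/329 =-58.03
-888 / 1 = -888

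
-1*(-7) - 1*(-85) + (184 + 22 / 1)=298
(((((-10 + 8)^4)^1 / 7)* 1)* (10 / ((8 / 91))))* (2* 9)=4680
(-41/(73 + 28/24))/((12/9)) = -369/890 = -0.41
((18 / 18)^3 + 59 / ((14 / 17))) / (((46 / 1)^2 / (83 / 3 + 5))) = 1.12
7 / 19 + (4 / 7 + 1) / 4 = 405 / 532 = 0.76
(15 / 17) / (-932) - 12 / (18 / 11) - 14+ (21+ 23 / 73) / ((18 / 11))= -86486407 / 10409508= -8.31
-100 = -100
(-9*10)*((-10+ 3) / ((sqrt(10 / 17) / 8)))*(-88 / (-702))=2464*sqrt(170) / 39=823.76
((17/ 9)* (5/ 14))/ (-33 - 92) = -0.01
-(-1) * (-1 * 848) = -848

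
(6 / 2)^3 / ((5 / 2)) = 54 / 5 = 10.80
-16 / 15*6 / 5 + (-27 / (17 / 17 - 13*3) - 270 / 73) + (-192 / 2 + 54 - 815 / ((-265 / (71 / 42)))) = -1584990767 / 38593275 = -41.07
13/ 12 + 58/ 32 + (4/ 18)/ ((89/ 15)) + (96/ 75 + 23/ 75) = 482731/ 106800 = 4.52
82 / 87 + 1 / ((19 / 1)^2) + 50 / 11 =1896929 / 345477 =5.49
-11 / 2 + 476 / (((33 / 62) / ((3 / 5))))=58419 / 110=531.08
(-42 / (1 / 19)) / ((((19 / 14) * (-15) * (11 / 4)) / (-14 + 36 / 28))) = -9968 / 55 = -181.24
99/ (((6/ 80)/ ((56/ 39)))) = 24640/ 13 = 1895.38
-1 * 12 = -12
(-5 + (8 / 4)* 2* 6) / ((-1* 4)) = -19 / 4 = -4.75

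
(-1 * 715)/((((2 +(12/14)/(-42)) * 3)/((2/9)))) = -70070/2619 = -26.75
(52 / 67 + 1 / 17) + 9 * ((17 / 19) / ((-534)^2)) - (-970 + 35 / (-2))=677675043509 / 685673444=988.33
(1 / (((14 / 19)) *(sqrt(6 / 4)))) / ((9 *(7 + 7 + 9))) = 19 *sqrt(6) / 8694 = 0.01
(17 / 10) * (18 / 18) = 1.70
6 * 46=276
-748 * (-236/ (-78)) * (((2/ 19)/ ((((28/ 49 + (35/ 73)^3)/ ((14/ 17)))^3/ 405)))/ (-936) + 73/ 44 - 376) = 1676354049495844101629490357974/ 1978273280464841238284601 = 847382.45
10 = 10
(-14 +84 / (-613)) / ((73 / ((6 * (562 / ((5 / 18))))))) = -525991536 / 223745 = -2350.85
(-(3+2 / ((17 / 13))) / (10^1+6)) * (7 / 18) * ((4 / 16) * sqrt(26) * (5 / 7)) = -385 * sqrt(26) / 19584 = -0.10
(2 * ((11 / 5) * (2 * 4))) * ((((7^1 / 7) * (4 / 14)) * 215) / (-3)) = -15136 / 21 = -720.76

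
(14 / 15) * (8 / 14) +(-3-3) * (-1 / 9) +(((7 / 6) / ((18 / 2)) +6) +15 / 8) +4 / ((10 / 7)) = 2593 / 216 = 12.00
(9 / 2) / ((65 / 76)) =342 / 65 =5.26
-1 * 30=-30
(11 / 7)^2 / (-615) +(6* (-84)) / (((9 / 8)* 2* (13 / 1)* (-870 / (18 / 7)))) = 106595 / 2272179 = 0.05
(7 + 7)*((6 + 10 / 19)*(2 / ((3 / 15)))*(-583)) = -10120880 / 19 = -532677.89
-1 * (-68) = 68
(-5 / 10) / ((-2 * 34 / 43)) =43 / 136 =0.32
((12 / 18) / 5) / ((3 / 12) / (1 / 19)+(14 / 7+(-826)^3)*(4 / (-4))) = 8 / 33813598725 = 0.00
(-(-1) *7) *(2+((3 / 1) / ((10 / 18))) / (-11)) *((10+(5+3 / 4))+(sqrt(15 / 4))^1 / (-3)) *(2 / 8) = 36603 / 880-581 *sqrt(15) / 1320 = 39.89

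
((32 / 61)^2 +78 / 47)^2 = 114491549956 / 30585462769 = 3.74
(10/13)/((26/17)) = 0.50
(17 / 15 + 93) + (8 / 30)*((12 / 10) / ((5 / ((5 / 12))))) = 2354 / 25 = 94.16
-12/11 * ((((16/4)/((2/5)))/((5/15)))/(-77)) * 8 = 2880/847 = 3.40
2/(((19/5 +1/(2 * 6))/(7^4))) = 288120/233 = 1236.57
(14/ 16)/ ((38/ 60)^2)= 1575/ 722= 2.18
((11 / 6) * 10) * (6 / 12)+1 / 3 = 19 / 2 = 9.50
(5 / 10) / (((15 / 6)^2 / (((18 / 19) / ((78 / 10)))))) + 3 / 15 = 259 / 1235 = 0.21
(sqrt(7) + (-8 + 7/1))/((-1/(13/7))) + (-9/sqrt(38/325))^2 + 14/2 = 186631/266- 13 * sqrt(7)/7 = 696.71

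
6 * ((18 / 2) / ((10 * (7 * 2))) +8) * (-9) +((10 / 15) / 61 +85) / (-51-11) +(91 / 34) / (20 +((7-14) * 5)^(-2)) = -8025885209977 / 18378118430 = -436.71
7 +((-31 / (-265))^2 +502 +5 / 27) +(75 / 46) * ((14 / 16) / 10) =710791813667 / 1395511200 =509.34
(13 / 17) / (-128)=-13 / 2176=-0.01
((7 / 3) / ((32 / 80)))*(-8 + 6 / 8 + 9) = 245 / 24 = 10.21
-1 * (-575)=575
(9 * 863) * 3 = 23301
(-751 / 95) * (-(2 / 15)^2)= 3004 / 21375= 0.14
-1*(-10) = 10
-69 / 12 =-23 / 4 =-5.75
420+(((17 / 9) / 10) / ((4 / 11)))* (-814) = -509 / 180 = -2.83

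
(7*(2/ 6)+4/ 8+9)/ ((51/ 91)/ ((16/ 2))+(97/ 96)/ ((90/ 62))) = 4651920/ 301177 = 15.45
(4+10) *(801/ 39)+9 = 3855/ 13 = 296.54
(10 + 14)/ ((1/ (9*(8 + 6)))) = 3024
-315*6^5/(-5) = 489888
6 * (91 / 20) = 273 / 10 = 27.30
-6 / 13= -0.46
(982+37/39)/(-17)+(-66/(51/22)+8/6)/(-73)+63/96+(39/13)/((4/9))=-25834751/516256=-50.04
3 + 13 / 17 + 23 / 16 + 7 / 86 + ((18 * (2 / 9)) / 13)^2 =10630829 / 1976624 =5.38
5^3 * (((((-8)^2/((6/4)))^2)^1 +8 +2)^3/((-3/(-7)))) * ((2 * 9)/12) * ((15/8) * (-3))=-2445035985231875/162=-15092814723653.55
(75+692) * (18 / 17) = 13806 / 17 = 812.12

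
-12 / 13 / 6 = -2 / 13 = -0.15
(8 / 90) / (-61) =-4 / 2745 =-0.00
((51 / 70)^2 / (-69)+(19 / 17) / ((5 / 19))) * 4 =16.96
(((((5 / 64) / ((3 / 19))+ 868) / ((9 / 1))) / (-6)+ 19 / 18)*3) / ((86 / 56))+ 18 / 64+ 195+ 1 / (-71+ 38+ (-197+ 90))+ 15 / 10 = 13606037 / 81270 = 167.42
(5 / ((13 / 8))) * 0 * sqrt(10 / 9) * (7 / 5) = 0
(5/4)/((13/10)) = 25/26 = 0.96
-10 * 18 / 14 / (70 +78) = -0.09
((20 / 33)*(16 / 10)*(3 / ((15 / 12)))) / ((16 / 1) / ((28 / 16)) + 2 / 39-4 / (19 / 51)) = -331968 / 220055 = -1.51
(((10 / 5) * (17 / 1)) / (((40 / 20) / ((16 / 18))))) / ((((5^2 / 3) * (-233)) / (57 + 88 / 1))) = -1.13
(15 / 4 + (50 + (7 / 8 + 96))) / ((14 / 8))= 1205 / 14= 86.07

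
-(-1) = 1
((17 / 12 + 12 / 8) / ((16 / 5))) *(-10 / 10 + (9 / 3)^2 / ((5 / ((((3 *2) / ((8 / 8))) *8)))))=14945 / 192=77.84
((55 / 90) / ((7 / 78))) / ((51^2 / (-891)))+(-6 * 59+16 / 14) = -718549 / 2023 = -355.19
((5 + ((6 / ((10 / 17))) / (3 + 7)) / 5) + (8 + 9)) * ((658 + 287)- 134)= 4501861 / 250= 18007.44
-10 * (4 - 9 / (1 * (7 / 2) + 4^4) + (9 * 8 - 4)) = -124500 / 173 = -719.65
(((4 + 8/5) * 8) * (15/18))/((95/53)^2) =314608/27075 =11.62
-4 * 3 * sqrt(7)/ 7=-12 * sqrt(7)/ 7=-4.54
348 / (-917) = -348 / 917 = -0.38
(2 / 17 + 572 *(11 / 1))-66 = 105844 / 17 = 6226.12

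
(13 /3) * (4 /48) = 13 /36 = 0.36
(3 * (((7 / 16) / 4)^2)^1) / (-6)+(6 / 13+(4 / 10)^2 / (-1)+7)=19423691 / 2662400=7.30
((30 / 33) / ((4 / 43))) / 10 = 43 / 44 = 0.98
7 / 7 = 1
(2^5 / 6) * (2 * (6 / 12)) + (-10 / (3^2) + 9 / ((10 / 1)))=461 / 90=5.12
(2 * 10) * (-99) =-1980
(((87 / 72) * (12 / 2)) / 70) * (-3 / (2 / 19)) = -1653 / 560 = -2.95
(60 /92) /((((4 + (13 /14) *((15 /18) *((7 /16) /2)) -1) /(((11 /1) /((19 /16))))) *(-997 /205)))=-207820800 /530233513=-0.39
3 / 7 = 0.43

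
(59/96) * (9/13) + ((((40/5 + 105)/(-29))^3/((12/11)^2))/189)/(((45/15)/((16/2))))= -14285930837/51774139872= -0.28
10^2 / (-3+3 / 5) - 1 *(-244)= 202.33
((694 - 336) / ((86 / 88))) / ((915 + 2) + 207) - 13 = -153141 / 12083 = -12.67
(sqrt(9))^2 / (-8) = -9 / 8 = -1.12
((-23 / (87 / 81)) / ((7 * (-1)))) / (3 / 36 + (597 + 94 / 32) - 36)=29808 / 5495819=0.01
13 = 13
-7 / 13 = -0.54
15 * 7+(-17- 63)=25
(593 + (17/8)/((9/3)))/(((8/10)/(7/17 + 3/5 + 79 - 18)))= 25035493/544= 46021.13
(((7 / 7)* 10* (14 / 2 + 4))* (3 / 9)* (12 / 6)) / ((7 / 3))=31.43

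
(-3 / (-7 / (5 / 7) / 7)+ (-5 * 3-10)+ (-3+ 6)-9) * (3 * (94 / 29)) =-280.61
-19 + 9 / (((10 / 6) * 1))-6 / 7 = -14.46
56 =56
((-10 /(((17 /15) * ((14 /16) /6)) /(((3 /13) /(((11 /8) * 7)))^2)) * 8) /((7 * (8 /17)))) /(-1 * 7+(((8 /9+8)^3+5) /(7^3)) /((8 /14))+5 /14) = 12093235200 /434380459513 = 0.03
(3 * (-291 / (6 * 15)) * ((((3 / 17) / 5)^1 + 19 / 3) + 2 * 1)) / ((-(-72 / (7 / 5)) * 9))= -724493 / 4131000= -0.18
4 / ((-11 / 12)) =-48 / 11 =-4.36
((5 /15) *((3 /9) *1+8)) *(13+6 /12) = 75 /2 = 37.50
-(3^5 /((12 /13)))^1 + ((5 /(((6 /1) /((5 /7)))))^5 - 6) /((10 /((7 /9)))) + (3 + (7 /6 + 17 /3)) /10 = -441465216071 /1680315840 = -262.73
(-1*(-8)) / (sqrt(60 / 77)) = 4*sqrt(1155) / 15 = 9.06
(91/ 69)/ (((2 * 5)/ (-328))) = -14924/ 345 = -43.26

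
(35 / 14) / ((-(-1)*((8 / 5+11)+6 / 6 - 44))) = -25 / 304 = -0.08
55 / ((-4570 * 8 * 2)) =-11 / 14624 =-0.00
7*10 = 70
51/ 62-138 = -8505/ 62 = -137.18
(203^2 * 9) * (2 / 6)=123627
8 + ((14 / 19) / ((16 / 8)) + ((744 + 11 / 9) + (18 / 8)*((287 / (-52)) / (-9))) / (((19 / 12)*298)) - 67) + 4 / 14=-350963407 / 6182904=-56.76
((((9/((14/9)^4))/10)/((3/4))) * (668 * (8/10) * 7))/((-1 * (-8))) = 95.83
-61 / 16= -3.81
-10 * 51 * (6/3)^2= -2040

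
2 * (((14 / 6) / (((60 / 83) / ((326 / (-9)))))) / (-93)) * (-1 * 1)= -94703 / 37665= -2.51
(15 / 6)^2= 25 / 4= 6.25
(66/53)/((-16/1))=-33/424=-0.08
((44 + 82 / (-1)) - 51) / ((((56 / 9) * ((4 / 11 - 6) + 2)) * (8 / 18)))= 79299 / 8960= 8.85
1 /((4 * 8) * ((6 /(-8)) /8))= -1 /3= -0.33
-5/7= -0.71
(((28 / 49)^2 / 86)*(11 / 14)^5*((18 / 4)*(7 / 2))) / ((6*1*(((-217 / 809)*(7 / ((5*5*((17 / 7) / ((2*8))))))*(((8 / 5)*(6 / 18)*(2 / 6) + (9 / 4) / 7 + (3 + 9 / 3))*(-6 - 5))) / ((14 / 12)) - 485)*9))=-0.00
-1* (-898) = 898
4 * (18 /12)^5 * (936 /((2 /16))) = 227448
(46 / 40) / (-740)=-23 / 14800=-0.00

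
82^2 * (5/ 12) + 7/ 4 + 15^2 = 36341/ 12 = 3028.42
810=810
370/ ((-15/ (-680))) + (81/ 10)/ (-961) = 483574957/ 28830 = 16773.32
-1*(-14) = 14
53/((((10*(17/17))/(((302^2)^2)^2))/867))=1589719549821415144595328/5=317943909964283028919065.60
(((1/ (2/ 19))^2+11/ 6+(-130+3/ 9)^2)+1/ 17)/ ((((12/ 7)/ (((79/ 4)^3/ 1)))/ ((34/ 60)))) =35707626286787/ 829440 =43050282.46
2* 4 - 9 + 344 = 343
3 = 3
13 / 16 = 0.81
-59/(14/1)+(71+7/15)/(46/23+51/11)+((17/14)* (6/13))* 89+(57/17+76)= 460035923/3387930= 135.79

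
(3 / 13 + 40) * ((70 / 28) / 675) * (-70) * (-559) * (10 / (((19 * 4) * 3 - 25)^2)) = 224890 / 158949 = 1.41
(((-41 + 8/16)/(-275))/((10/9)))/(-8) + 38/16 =103771/44000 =2.36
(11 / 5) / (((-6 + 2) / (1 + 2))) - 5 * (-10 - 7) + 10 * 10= 3667 / 20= 183.35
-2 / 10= -1 / 5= -0.20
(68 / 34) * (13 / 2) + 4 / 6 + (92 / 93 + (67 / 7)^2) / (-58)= 1063399 / 88102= 12.07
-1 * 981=-981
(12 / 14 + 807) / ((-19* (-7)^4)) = -5655 / 319333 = -0.02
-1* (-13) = 13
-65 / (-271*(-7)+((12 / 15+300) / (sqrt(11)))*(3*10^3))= 1356355 / 814286175301 - 58656000*sqrt(11) / 814286175301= -0.00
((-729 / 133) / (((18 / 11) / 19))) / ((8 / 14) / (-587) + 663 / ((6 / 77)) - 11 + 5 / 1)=-174339 / 23291179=-0.01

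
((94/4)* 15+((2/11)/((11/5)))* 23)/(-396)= -85765/95832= -0.89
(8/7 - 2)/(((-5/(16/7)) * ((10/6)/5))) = 288/245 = 1.18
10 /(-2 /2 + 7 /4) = 40 /3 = 13.33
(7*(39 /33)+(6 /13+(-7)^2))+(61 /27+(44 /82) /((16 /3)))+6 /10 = 384317689 /6332040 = 60.69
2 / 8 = 1 / 4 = 0.25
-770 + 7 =-763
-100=-100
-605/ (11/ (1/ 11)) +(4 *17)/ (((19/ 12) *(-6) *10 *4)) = -492/ 95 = -5.18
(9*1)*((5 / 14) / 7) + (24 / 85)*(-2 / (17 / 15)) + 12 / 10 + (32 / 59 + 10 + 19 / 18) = 479699996 / 37597455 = 12.76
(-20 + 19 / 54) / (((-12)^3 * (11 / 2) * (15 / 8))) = 1061 / 962280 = 0.00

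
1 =1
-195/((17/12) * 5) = -27.53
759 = 759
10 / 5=2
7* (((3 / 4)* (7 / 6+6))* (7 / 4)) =2107 / 32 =65.84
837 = 837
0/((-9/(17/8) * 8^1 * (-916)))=0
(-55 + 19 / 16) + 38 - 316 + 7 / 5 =-26433 / 80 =-330.41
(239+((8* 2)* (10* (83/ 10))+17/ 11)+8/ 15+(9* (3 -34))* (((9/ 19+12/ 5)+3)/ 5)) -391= 13328879/ 15675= 850.33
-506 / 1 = -506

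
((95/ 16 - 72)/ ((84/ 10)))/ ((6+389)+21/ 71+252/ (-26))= -696865/ 34167552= -0.02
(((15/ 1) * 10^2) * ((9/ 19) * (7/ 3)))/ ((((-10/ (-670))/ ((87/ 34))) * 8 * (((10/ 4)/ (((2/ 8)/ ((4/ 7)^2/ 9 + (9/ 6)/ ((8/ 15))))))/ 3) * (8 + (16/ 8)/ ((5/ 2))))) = 60730165125/ 142837706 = 425.17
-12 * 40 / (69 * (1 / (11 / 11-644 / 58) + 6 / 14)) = -82040 / 3887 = -21.11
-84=-84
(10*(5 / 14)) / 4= 25 / 28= 0.89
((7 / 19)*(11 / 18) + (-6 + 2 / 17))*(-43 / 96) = 1414313 / 558144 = 2.53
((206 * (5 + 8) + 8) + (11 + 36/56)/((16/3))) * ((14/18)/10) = 602153/2880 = 209.08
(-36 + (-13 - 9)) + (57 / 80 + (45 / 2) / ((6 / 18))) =817 / 80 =10.21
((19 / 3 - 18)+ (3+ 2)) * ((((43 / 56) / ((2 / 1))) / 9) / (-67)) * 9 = 215 / 5628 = 0.04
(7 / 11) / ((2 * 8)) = 7 / 176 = 0.04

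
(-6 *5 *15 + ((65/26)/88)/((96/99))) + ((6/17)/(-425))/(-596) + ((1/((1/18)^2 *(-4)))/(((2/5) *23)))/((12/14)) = -5834566325211/12677158400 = -460.24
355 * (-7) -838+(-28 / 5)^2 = -82291 / 25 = -3291.64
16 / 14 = 8 / 7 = 1.14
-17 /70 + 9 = 613 /70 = 8.76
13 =13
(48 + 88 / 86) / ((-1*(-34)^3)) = 31 / 24854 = 0.00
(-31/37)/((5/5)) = -31/37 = -0.84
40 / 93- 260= -24140 / 93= -259.57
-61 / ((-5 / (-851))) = -51911 / 5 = -10382.20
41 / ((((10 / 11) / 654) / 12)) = 1769724 / 5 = 353944.80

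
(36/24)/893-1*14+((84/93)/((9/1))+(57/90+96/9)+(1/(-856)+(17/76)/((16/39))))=-17521394671/8530793280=-2.05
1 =1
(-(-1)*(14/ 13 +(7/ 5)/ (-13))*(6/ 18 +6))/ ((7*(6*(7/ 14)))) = 19/ 65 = 0.29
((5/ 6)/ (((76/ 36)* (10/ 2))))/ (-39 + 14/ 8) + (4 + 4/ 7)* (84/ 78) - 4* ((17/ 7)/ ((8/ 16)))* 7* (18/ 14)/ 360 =5713059/ 1288105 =4.44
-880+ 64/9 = -7856/9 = -872.89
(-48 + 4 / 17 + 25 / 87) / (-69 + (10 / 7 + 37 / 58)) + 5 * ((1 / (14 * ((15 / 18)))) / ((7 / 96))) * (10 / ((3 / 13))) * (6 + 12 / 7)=934339767638 / 475372275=1965.49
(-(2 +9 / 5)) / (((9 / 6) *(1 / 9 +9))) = -57 / 205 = -0.28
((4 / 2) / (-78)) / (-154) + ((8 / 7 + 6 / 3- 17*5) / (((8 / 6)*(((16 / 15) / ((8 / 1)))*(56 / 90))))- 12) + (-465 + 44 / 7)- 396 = -1080793745 / 672672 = -1606.72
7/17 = 0.41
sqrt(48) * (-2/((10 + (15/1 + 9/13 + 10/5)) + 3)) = -104 * sqrt(3)/399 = -0.45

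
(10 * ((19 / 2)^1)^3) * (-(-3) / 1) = 102885 / 4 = 25721.25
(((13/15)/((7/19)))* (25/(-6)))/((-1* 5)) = 247/126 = 1.96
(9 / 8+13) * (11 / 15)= 1243 / 120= 10.36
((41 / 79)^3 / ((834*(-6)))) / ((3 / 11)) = -758131 / 7401501468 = -0.00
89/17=5.24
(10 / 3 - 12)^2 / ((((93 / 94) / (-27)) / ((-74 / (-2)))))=-2351128 / 31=-75842.84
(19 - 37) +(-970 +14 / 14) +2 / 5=-986.60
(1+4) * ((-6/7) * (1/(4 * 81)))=-5/378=-0.01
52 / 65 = 4 / 5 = 0.80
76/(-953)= -76/953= -0.08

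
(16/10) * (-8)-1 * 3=-79/5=-15.80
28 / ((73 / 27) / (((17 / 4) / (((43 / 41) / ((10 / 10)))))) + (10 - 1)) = 526932 / 181927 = 2.90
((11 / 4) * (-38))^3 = -9129329 / 8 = -1141166.12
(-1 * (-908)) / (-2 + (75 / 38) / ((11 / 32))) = 94886 / 391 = 242.68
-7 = -7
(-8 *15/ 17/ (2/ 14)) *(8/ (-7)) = 960/ 17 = 56.47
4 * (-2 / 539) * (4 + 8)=-96 / 539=-0.18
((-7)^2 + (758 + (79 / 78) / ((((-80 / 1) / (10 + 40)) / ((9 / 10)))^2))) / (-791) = -5373525 / 5264896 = -1.02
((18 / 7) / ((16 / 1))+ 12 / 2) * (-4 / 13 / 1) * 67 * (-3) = 69345 / 182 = 381.02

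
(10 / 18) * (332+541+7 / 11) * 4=192200 / 99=1941.41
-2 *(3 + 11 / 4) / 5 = -23 / 10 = -2.30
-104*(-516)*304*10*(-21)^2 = 71944104960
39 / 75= 13 / 25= 0.52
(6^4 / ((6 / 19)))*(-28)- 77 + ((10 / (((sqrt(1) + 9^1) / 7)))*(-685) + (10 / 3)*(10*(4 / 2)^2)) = -358952 / 3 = -119650.67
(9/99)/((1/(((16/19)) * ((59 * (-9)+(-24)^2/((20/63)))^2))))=658846224/5225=126094.97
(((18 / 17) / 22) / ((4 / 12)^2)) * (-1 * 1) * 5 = -405 / 187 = -2.17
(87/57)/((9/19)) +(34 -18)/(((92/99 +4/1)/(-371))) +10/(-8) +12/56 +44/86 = -794207431/660996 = -1201.53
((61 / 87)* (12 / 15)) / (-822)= -122 / 178785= -0.00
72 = 72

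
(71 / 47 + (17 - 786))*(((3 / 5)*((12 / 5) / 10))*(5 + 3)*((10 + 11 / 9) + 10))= -110236032 / 5875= -18763.58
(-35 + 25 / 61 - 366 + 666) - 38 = 13872 / 61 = 227.41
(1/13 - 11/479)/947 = 336/5896969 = 0.00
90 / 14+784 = 5533 / 7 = 790.43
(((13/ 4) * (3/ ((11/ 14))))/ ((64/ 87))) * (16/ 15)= 7917/ 440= 17.99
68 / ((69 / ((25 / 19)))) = 1700 / 1311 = 1.30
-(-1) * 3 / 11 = 3 / 11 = 0.27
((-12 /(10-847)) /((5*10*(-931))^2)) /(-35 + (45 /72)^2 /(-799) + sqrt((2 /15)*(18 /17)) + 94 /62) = -387756566464 /1962140294982444897450375-9536659456*sqrt(255) /68674910324385571410763125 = -0.00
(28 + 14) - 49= -7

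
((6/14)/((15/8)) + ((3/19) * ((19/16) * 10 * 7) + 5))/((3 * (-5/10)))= -1713/140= -12.24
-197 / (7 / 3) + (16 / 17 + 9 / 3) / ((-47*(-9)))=-4249412 / 50337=-84.42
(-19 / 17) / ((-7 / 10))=190 / 119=1.60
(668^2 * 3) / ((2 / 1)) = 669336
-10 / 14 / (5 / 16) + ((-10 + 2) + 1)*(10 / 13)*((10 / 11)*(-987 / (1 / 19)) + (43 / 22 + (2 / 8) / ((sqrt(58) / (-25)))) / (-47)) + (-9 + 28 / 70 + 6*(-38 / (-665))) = 1962877466 / 21385 - 875*sqrt(58) / 70876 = 91787.49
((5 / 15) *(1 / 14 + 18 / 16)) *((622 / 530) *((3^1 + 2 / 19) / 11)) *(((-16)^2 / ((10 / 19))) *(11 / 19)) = 19670128 / 528675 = 37.21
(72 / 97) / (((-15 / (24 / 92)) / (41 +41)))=-1.06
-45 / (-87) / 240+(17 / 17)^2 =465 / 464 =1.00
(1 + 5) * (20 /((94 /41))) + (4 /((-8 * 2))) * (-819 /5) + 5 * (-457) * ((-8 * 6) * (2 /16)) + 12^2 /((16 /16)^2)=13110453 /940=13947.29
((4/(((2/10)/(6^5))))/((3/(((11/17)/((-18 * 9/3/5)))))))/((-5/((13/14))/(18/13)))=95040/119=798.66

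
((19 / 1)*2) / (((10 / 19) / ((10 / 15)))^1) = 722 / 15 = 48.13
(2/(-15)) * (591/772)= -197/1930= -0.10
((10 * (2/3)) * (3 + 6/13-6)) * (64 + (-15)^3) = 728420/13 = 56032.31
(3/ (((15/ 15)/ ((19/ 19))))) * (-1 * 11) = -33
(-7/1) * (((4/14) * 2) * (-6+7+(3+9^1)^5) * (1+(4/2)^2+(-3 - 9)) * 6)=41803944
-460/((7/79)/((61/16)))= -19792.32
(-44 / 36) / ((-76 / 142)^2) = -55451 / 12996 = -4.27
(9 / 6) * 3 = 9 / 2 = 4.50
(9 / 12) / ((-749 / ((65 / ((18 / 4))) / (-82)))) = 65 / 368508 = 0.00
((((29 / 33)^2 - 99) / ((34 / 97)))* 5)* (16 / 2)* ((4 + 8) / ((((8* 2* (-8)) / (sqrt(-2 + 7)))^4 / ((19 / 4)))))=-0.06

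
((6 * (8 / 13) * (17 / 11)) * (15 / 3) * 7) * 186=5312160 / 143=37147.97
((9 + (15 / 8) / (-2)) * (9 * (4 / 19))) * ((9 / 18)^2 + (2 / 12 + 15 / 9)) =9675 / 304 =31.83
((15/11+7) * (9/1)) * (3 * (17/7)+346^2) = 693916164/77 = 9011898.23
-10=-10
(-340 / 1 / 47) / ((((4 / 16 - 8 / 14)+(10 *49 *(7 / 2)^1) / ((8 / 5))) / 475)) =-9044000 / 2820329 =-3.21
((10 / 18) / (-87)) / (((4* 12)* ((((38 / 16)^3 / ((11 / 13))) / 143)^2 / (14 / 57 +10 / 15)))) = -62368317440 / 6299114144733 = -0.01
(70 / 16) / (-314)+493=1238381 / 2512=492.99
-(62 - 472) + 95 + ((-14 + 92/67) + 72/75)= 826333/1675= 493.33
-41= -41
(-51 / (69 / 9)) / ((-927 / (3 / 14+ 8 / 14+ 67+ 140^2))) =4680933 / 33166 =141.14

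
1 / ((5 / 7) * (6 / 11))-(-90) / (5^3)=493 / 150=3.29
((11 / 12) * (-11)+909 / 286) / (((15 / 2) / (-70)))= 82943 / 1287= 64.45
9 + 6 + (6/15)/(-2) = 74/5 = 14.80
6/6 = 1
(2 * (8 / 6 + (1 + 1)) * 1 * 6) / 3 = 40 / 3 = 13.33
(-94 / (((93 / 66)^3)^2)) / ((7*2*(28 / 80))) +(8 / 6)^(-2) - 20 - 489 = -355477513557975 / 695802885904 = -510.89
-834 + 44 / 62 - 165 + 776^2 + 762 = 18660131 / 31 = 601939.71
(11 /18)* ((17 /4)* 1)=187 /72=2.60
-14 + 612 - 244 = 354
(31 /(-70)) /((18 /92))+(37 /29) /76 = -2.25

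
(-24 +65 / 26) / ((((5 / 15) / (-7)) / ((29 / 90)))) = 8729 / 60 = 145.48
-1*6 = -6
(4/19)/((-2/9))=-18/19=-0.95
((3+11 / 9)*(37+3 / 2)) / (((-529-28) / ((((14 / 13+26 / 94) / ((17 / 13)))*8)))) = -9679208 / 4005387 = -2.42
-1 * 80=-80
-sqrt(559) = -23.64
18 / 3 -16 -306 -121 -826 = -1263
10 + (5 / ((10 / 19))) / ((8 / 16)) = 29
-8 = -8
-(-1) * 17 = 17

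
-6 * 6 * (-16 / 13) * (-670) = -385920 / 13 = -29686.15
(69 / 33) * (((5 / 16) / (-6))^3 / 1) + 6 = 58389701 / 9732096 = 6.00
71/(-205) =-71/205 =-0.35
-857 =-857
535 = 535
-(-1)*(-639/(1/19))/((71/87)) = -14877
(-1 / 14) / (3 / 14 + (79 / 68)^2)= -2312 / 50623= -0.05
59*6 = 354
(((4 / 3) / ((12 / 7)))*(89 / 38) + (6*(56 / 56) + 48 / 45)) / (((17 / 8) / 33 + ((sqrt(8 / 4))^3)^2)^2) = 58850528 / 430600895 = 0.14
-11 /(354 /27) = -99 /118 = -0.84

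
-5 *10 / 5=-10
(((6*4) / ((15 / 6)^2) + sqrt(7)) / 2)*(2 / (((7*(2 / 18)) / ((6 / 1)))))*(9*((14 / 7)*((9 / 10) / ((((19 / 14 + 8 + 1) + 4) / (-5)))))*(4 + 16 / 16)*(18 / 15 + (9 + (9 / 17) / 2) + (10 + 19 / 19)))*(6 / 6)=-510743232 / 28475- 5320242*sqrt(7) / 1139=-30294.79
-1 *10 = -10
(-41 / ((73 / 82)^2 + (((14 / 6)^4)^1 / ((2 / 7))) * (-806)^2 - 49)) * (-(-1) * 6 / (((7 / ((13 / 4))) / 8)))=-3483543024 / 256954200827219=-0.00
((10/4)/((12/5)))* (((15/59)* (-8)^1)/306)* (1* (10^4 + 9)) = -1251125/18054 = -69.30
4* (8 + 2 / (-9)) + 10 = 370 / 9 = 41.11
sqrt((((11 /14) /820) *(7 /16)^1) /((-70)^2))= sqrt(4510) /229600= 0.00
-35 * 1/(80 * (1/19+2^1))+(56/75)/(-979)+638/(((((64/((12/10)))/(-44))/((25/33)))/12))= -24360566941/5090800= -4785.21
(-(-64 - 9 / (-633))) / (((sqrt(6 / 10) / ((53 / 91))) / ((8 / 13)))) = 5724424*sqrt(15) / 748839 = 29.61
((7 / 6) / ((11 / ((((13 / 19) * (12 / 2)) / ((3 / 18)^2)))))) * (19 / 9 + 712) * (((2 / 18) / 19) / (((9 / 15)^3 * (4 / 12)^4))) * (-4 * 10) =-11697140000 / 11913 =-981880.30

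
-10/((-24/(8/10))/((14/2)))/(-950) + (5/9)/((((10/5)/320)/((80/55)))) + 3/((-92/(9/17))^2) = 14871992582987/115027664400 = 129.29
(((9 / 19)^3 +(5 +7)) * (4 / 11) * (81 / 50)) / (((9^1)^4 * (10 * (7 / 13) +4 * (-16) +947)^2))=9355502 / 6792756137583075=0.00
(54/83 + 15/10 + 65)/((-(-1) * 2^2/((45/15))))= 33441/664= 50.36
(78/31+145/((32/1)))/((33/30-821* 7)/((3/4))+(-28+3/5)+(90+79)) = -34955/37297216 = -0.00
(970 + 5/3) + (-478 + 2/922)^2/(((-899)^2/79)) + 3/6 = 1024890357308419/1030558108326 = 994.50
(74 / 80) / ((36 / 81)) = 333 / 160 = 2.08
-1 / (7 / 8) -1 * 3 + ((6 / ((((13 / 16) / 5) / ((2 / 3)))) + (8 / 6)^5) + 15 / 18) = 1128641 / 44226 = 25.52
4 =4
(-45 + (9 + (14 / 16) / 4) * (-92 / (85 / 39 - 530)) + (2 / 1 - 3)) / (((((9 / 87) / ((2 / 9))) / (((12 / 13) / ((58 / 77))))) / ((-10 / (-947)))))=-24474835 / 19833021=-1.23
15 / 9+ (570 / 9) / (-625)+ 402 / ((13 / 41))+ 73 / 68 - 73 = 396966283 / 331500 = 1197.49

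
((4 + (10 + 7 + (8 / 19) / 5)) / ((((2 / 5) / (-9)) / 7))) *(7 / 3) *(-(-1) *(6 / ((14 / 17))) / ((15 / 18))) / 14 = -919377 / 190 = -4838.83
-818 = -818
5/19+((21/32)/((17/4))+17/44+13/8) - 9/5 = 11173/17765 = 0.63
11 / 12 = 0.92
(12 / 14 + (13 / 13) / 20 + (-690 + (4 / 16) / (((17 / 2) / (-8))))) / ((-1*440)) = 1640601 / 1047200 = 1.57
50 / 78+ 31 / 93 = 0.97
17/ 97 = 0.18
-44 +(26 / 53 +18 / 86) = -98681 / 2279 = -43.30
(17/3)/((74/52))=442/111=3.98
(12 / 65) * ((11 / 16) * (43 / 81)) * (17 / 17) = 0.07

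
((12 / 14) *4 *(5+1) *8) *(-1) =-1152 / 7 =-164.57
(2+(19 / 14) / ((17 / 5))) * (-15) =-8565 / 238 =-35.99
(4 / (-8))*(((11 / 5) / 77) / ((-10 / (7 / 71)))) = 1 / 7100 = 0.00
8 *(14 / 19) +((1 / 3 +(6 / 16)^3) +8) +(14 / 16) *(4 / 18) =1267337 / 87552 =14.48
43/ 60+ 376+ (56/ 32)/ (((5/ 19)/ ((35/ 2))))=59171/ 120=493.09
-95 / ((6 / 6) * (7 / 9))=-855 / 7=-122.14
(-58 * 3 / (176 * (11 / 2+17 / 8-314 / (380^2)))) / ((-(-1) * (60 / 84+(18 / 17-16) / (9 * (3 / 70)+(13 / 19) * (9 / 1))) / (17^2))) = 248684342495 / 10410303904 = 23.89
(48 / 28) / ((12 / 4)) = 4 / 7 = 0.57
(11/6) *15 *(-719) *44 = -869990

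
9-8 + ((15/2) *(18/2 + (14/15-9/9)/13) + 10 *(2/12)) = 2735/39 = 70.13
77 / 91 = 11 / 13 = 0.85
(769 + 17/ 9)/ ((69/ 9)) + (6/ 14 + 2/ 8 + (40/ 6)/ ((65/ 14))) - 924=-6876215/ 8372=-821.33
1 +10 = 11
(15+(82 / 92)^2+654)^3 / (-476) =-2846895803405624125 / 4509765322496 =-631273.60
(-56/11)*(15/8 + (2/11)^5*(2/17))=-287479619/30116537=-9.55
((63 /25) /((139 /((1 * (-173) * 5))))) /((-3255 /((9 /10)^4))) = 3405159 /1077250000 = 0.00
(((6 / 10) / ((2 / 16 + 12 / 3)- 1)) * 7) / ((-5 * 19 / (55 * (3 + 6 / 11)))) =-6552 / 2375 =-2.76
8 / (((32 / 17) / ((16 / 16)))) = 4.25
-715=-715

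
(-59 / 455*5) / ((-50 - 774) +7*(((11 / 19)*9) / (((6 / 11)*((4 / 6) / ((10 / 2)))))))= 4484 / 2230319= 0.00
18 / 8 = 9 / 4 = 2.25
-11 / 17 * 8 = -88 / 17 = -5.18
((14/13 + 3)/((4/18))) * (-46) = -10971/13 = -843.92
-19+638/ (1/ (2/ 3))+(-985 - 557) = -3407/ 3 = -1135.67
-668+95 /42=-27961 /42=-665.74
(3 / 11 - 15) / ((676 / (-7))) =567 / 3718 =0.15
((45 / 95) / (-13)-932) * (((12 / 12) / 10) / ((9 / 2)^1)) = -230213 / 11115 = -20.71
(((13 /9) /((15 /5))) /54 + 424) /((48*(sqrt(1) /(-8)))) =-618205 /8748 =-70.67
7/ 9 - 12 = -101/ 9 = -11.22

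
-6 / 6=-1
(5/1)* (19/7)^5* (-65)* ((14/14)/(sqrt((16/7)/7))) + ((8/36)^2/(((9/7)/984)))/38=-3715404350407/44341668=-83790.36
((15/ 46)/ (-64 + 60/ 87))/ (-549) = 145/ 15455448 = 0.00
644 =644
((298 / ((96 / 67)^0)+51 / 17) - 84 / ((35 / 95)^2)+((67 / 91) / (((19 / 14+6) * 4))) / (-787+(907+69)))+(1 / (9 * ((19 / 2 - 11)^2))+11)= -66552097 / 216918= -306.81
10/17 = 0.59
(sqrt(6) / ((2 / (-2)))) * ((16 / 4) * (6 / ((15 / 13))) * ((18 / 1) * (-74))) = 138528 * sqrt(6) / 5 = 67864.58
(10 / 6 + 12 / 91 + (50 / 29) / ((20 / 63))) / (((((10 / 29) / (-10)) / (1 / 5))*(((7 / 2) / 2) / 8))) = -1831568 / 9555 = -191.69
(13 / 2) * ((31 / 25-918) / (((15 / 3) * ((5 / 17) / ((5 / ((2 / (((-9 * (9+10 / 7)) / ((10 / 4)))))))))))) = 3327770043 / 8750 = 380316.58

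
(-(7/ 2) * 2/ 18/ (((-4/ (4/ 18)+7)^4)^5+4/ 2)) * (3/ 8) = -7/ 32291999756762880441744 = -0.00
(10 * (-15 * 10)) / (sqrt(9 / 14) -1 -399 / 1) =4500 * sqrt(14) / 2239991 +8400000 / 2239991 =3.76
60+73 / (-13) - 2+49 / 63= 6220 / 117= 53.16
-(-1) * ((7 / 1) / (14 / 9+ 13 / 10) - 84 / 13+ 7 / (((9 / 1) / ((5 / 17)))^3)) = -47983045271 / 11966048757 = -4.01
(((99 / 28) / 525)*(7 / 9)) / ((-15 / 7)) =-11 / 4500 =-0.00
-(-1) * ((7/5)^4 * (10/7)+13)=2311/125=18.49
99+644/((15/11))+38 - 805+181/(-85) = -10091/51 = -197.86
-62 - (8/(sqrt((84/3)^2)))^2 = -3042/49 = -62.08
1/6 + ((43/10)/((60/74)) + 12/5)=787/100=7.87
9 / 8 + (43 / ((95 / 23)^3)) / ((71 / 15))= 122128869 / 97397800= 1.25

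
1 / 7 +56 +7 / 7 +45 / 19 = 7915 / 133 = 59.51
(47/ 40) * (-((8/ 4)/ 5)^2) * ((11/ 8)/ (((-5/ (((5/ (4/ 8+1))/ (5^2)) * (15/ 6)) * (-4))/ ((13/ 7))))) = -6721/ 840000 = -0.01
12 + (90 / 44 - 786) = -16983 / 22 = -771.95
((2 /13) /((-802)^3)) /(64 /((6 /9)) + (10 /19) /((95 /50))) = -361 /116537648341712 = -0.00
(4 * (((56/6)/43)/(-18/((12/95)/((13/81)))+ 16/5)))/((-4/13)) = 32760/228373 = 0.14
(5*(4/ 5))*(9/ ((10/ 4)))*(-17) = -1224/ 5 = -244.80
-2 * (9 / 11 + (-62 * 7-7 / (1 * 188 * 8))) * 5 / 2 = 35833185 / 16544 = 2165.93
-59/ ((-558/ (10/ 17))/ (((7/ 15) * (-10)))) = -4130/ 14229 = -0.29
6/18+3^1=10/3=3.33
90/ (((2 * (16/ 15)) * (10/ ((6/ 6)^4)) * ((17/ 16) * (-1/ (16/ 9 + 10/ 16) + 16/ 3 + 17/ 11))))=154143/ 250886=0.61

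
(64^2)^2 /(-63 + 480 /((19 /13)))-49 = 318519997 /5043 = 63160.82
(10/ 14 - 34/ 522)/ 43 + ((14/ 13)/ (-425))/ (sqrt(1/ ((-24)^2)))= -19843846/ 434049525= -0.05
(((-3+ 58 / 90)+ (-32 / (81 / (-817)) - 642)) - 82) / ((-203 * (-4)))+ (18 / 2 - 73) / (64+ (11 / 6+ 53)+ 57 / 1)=-29872621 / 34694730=-0.86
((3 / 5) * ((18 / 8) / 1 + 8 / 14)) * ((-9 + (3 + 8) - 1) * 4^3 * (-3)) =-11376 / 35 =-325.03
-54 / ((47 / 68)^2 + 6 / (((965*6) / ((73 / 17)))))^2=-1075187080742400 / 4629128674681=-232.27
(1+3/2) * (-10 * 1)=-25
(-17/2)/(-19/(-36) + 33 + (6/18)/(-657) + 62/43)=-2881602/11854955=-0.24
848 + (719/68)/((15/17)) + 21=52859/60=880.98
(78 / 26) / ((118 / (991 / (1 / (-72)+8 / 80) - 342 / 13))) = 6940917 / 23777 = 291.92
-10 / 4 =-5 / 2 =-2.50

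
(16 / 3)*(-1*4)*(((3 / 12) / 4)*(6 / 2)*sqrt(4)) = -8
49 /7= 7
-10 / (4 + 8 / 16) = -20 / 9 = -2.22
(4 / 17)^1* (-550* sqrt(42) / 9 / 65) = -440* sqrt(42) / 1989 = -1.43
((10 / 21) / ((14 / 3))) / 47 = 5 / 2303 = 0.00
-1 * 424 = -424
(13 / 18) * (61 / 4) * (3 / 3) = 793 / 72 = 11.01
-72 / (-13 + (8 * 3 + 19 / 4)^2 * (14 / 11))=-704 / 10159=-0.07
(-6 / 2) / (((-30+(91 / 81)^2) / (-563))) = -58.77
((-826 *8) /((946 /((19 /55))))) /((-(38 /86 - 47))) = -4484 /86515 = -0.05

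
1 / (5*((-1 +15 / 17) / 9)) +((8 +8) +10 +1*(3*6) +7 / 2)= 161 / 5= 32.20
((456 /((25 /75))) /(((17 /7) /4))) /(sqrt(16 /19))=9576 * sqrt(19) /17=2455.34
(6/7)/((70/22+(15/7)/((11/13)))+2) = 1/9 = 0.11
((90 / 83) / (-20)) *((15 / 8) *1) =-135 / 1328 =-0.10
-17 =-17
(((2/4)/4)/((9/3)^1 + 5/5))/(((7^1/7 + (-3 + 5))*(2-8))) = -1/576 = -0.00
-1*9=-9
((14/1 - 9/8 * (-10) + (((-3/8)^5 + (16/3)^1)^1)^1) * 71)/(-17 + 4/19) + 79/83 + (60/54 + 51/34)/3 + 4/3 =-2954969843777/23425155072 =-126.15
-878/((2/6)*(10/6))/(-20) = 3951/50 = 79.02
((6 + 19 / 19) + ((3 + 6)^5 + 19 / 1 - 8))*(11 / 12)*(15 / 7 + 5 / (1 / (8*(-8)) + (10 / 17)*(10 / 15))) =28734618825 / 34412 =835017.40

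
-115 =-115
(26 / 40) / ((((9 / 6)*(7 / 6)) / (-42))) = -78 / 5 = -15.60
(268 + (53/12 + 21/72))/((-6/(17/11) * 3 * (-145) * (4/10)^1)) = 10115/25056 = 0.40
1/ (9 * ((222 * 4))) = 1/ 7992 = 0.00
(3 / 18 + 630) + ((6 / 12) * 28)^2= 4957 / 6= 826.17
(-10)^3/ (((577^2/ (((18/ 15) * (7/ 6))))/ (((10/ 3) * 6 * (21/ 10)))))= -58800/ 332929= -0.18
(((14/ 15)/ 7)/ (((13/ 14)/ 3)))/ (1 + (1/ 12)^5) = 0.43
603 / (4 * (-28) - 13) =-603 / 125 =-4.82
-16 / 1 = -16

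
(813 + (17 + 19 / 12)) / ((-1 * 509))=-9979 / 6108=-1.63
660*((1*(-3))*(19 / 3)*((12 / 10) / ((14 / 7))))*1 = -7524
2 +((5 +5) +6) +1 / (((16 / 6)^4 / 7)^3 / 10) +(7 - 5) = 688106188675 / 34359738368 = 20.03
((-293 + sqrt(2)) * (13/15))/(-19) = 3809/285 - 13 * sqrt(2)/285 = 13.30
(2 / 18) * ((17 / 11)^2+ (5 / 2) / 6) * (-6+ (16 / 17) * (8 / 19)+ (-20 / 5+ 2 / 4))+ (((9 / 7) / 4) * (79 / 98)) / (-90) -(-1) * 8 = 149403276691 / 28955813040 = 5.16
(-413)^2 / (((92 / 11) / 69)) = 5628777 / 4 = 1407194.25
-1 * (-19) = 19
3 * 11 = 33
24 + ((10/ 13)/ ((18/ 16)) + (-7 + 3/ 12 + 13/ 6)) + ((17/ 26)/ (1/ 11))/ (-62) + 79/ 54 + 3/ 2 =499381/ 21762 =22.95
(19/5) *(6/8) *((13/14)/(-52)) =-57/1120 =-0.05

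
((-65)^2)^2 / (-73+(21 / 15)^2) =-446265625 / 1776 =-251275.69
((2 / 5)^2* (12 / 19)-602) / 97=-285902 / 46075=-6.21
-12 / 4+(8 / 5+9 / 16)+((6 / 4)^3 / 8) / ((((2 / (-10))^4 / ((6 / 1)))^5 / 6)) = 150169372558593749933 / 80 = 1877117156982421874.16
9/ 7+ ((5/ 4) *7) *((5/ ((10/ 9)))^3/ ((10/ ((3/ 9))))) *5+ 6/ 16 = 60279/ 448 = 134.55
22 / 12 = 11 / 6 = 1.83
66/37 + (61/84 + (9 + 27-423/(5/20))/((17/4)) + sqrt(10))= -20454775/52836 + sqrt(10)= -383.97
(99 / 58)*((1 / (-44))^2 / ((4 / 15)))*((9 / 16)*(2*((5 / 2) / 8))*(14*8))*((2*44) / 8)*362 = 7697025 / 14848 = 518.39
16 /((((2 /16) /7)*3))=896 /3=298.67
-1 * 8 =-8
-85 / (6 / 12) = -170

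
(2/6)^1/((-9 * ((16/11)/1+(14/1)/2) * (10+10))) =-0.00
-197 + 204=7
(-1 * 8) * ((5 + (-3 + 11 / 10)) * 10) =-248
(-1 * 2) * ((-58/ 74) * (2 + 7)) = 522/ 37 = 14.11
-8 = -8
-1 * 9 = -9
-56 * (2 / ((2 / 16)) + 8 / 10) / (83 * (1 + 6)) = -672 / 415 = -1.62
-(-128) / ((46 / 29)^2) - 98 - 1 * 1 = -25459 / 529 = -48.13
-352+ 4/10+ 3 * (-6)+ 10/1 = -1798/5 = -359.60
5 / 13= 0.38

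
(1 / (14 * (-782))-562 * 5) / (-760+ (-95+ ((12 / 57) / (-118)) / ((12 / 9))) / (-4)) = 68972621202 / 18071554319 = 3.82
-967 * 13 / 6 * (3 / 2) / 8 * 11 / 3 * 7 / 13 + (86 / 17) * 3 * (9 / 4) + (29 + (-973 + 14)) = -2727835 / 1632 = -1671.47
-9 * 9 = -81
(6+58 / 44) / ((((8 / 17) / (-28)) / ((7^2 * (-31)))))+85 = 29106261 / 44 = 661505.93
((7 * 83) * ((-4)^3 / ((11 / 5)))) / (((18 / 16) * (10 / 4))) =-594944 / 99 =-6009.54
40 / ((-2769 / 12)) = -160 / 923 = -0.17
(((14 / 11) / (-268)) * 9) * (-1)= 63 / 1474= 0.04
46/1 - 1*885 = -839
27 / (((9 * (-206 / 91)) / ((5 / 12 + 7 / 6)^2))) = -32851 / 9888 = -3.32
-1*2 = -2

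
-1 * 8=-8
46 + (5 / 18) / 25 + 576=55981 / 90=622.01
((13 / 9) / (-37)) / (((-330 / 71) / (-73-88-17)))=-82147 / 54945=-1.50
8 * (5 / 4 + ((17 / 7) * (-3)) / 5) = -58 / 35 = -1.66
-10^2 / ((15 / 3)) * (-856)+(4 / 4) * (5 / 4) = 68485 / 4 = 17121.25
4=4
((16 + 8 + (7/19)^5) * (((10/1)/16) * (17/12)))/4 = 5052670555/950822016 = 5.31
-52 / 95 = -0.55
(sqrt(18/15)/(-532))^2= 3/707560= 0.00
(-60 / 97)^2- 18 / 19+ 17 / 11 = 1928525 / 1966481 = 0.98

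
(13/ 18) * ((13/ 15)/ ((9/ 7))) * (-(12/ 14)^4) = -1352/ 5145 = -0.26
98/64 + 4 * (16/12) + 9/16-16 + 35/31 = -22153/2976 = -7.44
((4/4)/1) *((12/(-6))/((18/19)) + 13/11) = -92/99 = -0.93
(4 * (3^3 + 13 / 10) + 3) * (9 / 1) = 5229 / 5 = 1045.80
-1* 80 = -80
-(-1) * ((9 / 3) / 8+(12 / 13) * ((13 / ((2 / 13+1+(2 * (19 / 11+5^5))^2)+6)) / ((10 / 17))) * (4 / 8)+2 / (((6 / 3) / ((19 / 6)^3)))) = 533627600111417 / 16608582231750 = 32.13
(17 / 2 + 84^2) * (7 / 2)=98903 / 4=24725.75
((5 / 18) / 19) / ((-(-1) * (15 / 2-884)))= -5 / 299763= -0.00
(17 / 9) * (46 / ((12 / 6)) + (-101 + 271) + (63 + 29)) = 1615 / 3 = 538.33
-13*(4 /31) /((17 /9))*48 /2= -11232 /527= -21.31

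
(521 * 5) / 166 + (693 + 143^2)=3512177 / 166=21157.69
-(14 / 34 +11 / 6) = -229 / 102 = -2.25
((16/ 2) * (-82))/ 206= -328/ 103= -3.18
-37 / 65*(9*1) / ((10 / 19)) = -6327 / 650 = -9.73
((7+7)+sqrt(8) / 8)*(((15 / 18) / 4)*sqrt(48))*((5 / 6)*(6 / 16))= 25*sqrt(3)*(sqrt(2)+56) / 384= 6.47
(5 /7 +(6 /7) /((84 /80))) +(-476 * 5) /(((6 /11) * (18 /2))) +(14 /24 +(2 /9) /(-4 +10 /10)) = -851615 /1764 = -482.77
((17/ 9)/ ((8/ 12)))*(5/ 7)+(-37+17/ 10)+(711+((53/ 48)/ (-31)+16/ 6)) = 35432881/ 52080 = 680.35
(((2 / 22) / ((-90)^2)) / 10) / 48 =1 / 42768000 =0.00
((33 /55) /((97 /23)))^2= 4761 /235225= 0.02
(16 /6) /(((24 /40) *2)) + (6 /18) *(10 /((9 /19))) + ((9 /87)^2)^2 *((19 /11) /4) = 7780132553 /840249828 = 9.26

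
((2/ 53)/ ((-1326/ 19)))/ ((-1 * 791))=19/ 27794949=0.00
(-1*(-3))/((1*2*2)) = 3/4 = 0.75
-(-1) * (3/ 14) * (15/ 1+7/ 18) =277/ 84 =3.30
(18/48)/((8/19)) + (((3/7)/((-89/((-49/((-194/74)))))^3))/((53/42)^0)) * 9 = 35203062261921/41177995016768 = 0.85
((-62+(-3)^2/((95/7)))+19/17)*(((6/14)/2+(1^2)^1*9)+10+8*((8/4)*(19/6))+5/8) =-4245.81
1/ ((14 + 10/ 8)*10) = 0.01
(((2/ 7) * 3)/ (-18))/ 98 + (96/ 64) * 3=4630/ 1029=4.50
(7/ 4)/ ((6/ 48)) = 14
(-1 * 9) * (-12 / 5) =108 / 5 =21.60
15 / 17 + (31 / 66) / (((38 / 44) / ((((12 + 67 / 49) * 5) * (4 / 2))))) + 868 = 941.58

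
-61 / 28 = -2.18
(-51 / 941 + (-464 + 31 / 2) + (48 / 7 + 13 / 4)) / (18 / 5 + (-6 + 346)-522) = 2.46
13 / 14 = 0.93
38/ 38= 1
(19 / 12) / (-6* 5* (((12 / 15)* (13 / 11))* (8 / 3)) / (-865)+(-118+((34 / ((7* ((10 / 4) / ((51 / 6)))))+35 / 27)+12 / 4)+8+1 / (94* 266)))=-10170783315 / 572359891783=-0.02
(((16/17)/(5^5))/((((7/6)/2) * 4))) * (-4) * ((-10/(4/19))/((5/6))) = 10944/371875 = 0.03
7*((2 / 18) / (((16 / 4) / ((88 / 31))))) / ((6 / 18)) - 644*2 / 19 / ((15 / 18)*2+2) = -327166 / 19437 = -16.83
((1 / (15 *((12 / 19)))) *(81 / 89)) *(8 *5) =342 / 89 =3.84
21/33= 7/11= 0.64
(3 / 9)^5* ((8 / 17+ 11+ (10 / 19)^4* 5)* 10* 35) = 9191908250 / 538356051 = 17.07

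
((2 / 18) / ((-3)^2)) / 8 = 1 / 648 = 0.00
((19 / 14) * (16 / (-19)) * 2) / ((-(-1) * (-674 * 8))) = 1 / 2359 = 0.00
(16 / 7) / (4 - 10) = -0.38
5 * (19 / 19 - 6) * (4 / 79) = -100 / 79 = -1.27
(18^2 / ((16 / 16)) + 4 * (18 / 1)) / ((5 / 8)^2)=1013.76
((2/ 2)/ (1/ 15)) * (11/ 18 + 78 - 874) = -71585/ 6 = -11930.83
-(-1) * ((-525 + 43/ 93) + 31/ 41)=-523.78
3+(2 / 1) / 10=3.20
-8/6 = -4/3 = -1.33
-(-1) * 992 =992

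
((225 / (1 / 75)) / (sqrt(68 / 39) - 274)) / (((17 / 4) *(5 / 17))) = -18032625 / 365987 - 3375 *sqrt(663) / 365987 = -49.51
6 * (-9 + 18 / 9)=-42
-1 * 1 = -1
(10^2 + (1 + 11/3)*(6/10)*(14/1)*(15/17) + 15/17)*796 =1833188/17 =107834.59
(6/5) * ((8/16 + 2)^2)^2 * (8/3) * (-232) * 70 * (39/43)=-79170000/43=-1841162.79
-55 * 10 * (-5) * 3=8250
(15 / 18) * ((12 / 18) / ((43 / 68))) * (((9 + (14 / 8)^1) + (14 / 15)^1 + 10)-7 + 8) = 23137 / 1161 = 19.93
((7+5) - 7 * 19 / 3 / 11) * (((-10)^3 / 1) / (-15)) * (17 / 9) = 894200 / 891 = 1003.59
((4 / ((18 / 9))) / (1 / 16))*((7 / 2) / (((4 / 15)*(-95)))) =-84 / 19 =-4.42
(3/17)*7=21/17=1.24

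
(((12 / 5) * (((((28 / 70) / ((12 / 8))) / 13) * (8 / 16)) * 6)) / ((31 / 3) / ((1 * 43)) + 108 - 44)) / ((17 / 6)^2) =222912 / 778356475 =0.00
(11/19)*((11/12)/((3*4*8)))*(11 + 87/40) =63767/875520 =0.07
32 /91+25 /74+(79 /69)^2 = 64132217 /32060574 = 2.00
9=9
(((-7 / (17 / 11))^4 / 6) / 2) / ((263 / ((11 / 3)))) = 386683451 / 790776828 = 0.49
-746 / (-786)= 373 / 393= 0.95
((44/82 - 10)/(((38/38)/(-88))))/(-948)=-8536/9717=-0.88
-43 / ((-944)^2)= -43 / 891136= -0.00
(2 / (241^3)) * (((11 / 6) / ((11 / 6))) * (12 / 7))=24 / 97982647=0.00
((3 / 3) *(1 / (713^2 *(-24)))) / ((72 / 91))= -91 / 878461632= -0.00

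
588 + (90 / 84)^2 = 115473 / 196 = 589.15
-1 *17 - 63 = -80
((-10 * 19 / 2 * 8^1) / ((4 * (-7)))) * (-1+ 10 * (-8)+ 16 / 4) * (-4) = 8360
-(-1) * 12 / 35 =12 / 35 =0.34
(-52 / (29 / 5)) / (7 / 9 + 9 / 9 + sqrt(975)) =37440 / 2282851-105300 * sqrt(39) / 2282851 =-0.27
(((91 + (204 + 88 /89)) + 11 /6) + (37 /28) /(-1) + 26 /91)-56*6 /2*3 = -1549129 /7476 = -207.21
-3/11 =-0.27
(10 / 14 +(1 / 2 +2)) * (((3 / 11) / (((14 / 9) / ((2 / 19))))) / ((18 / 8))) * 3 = 810 / 10241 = 0.08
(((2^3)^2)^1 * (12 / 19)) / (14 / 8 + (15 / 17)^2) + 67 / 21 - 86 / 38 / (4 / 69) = -92663573 / 4665108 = -19.86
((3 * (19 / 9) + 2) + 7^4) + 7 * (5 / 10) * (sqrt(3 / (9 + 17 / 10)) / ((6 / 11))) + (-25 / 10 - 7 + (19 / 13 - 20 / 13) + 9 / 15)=77 * sqrt(3210) / 1284 + 936139 / 390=2403.75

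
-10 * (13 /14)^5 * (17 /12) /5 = -6311981 /3226944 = -1.96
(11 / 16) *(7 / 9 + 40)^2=1481579 / 1296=1143.19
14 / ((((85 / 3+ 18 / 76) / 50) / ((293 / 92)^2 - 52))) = -3533933025 / 3445906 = -1025.55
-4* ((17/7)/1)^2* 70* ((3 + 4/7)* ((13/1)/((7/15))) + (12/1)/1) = -184117.43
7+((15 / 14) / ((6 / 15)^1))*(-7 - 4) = -629 / 28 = -22.46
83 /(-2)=-83 /2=-41.50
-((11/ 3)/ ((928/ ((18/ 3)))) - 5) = 2309/ 464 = 4.98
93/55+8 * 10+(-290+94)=-6287/55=-114.31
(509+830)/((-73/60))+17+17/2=-156957/146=-1075.05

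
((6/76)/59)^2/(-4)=-9/20106256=-0.00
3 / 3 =1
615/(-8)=-615/8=-76.88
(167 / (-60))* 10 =-167 / 6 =-27.83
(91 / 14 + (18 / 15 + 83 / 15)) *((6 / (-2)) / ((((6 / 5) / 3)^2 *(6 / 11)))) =-21835 / 48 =-454.90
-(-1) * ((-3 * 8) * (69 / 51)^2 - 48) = -26568 / 289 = -91.93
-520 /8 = -65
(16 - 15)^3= 1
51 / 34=3 / 2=1.50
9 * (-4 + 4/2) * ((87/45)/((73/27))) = -4698/365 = -12.87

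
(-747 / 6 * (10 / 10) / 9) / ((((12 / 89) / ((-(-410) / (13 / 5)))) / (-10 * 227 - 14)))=4323426425 / 117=36952362.61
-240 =-240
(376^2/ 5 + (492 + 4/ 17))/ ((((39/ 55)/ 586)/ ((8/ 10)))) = 19018962.86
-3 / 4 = -0.75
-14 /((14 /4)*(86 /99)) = -198 /43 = -4.60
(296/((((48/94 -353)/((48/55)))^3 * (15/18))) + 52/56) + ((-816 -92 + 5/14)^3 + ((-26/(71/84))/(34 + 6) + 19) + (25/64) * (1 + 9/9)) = -2204129503040867438605439642224711/2947760103791142974180000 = -747730285.18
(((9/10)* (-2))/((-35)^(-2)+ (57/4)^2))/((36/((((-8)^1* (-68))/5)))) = -0.03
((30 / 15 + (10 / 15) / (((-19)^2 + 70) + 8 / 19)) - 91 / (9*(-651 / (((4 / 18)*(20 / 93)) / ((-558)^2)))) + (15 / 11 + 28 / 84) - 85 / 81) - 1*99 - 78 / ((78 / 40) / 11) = -2637278111906814886 / 4917076247195343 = -536.35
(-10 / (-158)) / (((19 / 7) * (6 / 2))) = 0.01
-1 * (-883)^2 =-779689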